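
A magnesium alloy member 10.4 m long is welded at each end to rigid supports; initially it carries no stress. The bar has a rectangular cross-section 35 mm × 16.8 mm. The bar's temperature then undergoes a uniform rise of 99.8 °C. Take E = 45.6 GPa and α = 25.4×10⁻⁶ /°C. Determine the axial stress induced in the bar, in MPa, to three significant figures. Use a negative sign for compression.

Free thermal expansion αLΔT = 25.4e-6 · 10400 · 99.8 = 26.36 mm.
The walls impose strain ε = −(26.36)/10400 = -2.5349e-03; σ = Eε = 45600 · -2.5349e-03 = -115.6 MPa.

-116 MPa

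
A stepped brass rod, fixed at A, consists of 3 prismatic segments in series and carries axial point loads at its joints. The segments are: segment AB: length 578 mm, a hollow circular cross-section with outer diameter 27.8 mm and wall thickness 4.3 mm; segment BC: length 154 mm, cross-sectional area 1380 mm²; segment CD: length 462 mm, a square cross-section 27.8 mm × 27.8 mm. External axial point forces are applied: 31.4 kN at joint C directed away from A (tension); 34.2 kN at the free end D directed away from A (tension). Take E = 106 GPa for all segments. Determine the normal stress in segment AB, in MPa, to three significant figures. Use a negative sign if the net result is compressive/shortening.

Internal axial forces (sectioning from the free end, tension +): N_CD = 34.2 kN, N_BC = 65.6 kN, N_AB = 65.6 kN.
A_AB = 317.5 mm².
σ_AB = N_AB/A_AB = 65600/317.5 = 206.6 MPa.

207 MPa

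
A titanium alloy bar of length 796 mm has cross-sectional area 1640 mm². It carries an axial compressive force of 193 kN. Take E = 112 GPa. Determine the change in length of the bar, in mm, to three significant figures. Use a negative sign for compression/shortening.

-0.836 mm

δ_mech = NL/(AE) = -193000·796/(1640·112000) = -0.8364 mm.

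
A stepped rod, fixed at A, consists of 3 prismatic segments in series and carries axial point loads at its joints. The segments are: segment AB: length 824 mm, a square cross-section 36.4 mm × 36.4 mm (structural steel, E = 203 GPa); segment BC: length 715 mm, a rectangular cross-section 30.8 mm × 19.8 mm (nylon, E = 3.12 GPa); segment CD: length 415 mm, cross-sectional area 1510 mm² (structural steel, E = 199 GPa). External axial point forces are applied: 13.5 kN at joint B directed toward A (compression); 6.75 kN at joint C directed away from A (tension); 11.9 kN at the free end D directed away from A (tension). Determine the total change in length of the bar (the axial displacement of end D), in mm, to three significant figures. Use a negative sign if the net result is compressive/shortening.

Internal axial forces (sectioning from the free end, tension +): N_CD = 11.9 kN, N_BC = 18.65 kN, N_AB = 5.15 kN.
A_AB = 1325 mm².
A_BC = 609.8 mm².
δ_AB = 5150·824/(1325·203000) = 0.01578 mm
δ_BC = 18650·715/(609.8·3120) = 7.008 mm
δ_CD = 11900·415/(1510·199000) = 0.01643 mm
δ = Σδ_i = 7.041 mm.

7.04 mm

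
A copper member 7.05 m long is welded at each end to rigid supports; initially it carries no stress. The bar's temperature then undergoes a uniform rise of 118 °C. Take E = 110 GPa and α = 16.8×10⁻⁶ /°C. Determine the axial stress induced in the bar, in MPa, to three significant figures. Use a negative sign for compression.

Free thermal expansion αLΔT = 16.8e-6 · 7050 · 118 = 13.98 mm.
The walls impose strain ε = −(13.98)/7050 = -1.9824e-03; σ = Eε = 110000 · -1.9824e-03 = -218.1 MPa.

-218 MPa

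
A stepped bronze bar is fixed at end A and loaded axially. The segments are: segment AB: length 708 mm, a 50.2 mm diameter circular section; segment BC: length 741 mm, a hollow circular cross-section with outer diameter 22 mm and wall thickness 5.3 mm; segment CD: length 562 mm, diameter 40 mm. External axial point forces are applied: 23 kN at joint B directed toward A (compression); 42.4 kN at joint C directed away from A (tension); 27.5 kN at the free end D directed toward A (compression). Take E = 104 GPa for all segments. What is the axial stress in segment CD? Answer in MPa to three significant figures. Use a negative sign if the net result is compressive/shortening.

Internal axial forces (sectioning from the free end, tension +): N_CD = -27.5 kN, N_BC = 14.9 kN, N_AB = -8.1 kN.
A_CD = 1257 mm².
σ_CD = N_CD/A_CD = -27500/1257 = -21.88 MPa.

-21.9 MPa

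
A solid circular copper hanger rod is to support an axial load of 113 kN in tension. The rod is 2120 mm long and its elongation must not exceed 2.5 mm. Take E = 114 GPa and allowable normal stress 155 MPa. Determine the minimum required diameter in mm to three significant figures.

32.7 mm

Required area A ≥ P/σ_allow = 113000/155 = 729 mm².
For a solid circular section, d ≥ √(4A/π) = 30.47 mm.
Elongation limit: A ≥ PL/(Eδ_allow) = 113000·2120/(114000·2.5) = 840.6 mm² ⇒ d ≥ 32.71 mm.
The elongation limit governs.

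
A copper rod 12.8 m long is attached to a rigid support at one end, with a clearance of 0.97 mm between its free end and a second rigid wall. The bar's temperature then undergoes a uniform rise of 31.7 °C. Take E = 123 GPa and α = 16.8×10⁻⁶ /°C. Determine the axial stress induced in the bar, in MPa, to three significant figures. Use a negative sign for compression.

Free thermal expansion αLΔT = 16.8e-6 · 12800 · 31.7 = 6.817 mm.
The walls engage after the gap closes; constrained expansion = 6.817 − 0.97 = 5.847 mm.
The walls impose strain ε = −(5.847)/12800 = -4.5678e-04; σ = Eε = 123000 · -4.5678e-04 = -56.18 MPa.

-56.2 MPa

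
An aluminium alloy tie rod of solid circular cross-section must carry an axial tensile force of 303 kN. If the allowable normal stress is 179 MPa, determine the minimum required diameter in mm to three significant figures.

Required area A ≥ P/σ_allow = 303000/179 = 1693 mm².
For a solid circular section, d ≥ √(4A/π) = 46.42 mm.

46.4 mm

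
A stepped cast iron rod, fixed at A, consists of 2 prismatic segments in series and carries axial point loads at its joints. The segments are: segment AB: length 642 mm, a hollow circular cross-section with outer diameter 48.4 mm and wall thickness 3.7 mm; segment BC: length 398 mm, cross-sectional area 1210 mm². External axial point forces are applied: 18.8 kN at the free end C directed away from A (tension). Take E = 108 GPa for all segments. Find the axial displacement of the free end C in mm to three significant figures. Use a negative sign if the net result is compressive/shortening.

Internal axial forces (sectioning from the free end, tension +): N_BC = 18.8 kN, N_AB = 18.8 kN.
A_AB = 519.6 mm².
δ_AB = 18800·642/(519.6·108000) = 0.2151 mm
δ_BC = 18800·398/(1210·108000) = 0.05726 mm
δ = Σδ_i = 0.2723 mm.

0.272 mm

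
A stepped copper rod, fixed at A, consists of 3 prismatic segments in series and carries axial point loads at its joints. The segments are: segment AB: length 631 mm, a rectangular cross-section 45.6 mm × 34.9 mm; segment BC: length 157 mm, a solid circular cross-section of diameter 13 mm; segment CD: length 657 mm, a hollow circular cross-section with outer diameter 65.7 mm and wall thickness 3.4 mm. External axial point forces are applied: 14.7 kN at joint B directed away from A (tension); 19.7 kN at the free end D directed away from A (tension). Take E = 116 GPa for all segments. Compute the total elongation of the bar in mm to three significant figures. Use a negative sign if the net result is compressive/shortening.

0.486 mm

Internal axial forces (sectioning from the free end, tension +): N_CD = 19.7 kN, N_BC = 19.7 kN, N_AB = 34.4 kN.
A_AB = 1591 mm².
A_BC = 132.7 mm².
A_CD = 665.5 mm².
δ_AB = 34400·631/(1591·116000) = 0.1176 mm
δ_BC = 19700·157/(132.7·116000) = 0.2009 mm
δ_CD = 19700·657/(665.5·116000) = 0.1677 mm
δ = Σδ_i = 0.4861 mm.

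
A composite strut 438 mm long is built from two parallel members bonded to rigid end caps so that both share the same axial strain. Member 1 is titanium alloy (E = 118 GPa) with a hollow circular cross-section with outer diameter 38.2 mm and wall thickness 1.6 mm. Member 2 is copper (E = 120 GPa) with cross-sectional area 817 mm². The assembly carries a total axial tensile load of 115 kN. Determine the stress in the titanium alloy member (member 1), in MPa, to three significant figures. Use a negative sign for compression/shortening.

A_1 = 184 mm².
Equal strain + equilibrium ⇒ each member carries load in proportion to AE: A₁E₁ = 21710000 N, A₂E₂ = 98040000 N, ΣAE = 119700000 N.
σ₁ = P·E₁/ΣAE = 115000·118000/119700000 = 113.3 MPa.

113 MPa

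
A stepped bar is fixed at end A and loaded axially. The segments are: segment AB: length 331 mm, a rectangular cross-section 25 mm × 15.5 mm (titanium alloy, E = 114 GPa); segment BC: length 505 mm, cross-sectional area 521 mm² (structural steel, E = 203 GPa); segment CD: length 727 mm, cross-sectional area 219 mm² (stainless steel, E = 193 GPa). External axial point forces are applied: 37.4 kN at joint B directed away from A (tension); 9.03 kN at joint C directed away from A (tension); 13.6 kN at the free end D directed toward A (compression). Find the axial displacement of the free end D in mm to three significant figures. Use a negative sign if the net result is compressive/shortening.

-0.00975 mm

Internal axial forces (sectioning from the free end, tension +): N_CD = -13.6 kN, N_BC = -4.57 kN, N_AB = 32.83 kN.
A_AB = 387.5 mm².
δ_AB = 32830·331/(387.5·114000) = 0.246 mm
δ_BC = -4570·505/(521·203000) = -0.02182 mm
δ_CD = -13600·727/(219·193000) = -0.2339 mm
δ = Σδ_i = -0.009751 mm.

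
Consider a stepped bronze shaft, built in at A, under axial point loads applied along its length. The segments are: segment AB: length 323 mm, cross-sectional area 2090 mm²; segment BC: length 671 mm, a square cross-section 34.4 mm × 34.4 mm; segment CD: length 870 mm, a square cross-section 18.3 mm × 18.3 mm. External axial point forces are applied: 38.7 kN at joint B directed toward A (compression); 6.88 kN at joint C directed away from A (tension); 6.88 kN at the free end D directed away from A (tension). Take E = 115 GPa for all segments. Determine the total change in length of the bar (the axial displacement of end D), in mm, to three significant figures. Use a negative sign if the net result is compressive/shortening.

Internal axial forces (sectioning from the free end, tension +): N_CD = 6.88 kN, N_BC = 13.76 kN, N_AB = -24.94 kN.
A_BC = 1183 mm².
A_CD = 334.9 mm².
δ_AB = -24940·323/(2090·115000) = -0.03352 mm
δ_BC = 13760·671/(1183·115000) = 0.06785 mm
δ_CD = 6880·870/(334.9·115000) = 0.1554 mm
δ = Σδ_i = 0.1898 mm.

0.190 mm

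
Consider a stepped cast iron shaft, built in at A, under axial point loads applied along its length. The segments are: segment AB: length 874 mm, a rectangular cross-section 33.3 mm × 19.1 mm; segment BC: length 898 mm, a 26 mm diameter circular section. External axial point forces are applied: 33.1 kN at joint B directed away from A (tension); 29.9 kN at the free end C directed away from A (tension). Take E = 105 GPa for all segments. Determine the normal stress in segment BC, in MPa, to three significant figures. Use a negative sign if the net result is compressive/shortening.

56.3 MPa

Internal axial forces (sectioning from the free end, tension +): N_BC = 29.9 kN, N_AB = 63 kN.
A_BC = 530.9 mm².
σ_BC = N_BC/A_BC = 29900/530.9 = 56.32 MPa.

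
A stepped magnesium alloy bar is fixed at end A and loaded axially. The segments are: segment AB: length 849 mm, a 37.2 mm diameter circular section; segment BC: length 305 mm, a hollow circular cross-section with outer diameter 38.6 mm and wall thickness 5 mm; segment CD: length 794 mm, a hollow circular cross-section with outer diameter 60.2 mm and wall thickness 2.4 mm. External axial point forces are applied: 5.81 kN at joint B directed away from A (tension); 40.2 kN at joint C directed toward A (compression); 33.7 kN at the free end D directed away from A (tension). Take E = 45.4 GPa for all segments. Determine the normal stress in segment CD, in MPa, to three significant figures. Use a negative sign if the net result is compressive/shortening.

77.3 MPa

Internal axial forces (sectioning from the free end, tension +): N_CD = 33.7 kN, N_BC = -6.5 kN, N_AB = -0.69 kN.
A_CD = 435.8 mm².
σ_CD = N_CD/A_CD = 33700/435.8 = 77.33 MPa.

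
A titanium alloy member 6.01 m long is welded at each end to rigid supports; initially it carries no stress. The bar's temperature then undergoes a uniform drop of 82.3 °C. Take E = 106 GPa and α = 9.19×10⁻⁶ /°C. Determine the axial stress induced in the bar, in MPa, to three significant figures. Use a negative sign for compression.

Free thermal expansion αLΔT = 9.19e-6 · 6010 · -82.3 = -4.546 mm.
The walls impose strain ε = −(-4.546)/6010 = 7.5634e-04; σ = Eε = 106000 · 7.5634e-04 = 80.17 MPa.

80.2 MPa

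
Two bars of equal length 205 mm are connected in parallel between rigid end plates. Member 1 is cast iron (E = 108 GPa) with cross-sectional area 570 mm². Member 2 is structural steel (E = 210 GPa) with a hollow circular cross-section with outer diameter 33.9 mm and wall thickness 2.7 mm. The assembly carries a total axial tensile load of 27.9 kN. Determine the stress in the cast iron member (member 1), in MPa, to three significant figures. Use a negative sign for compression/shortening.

A_2 = 264.6 mm².
Equal strain + equilibrium ⇒ each member carries load in proportion to AE: A₁E₁ = 61560000 N, A₂E₂ = 55580000 N, ΣAE = 117100000 N.
σ₁ = P·E₁/ΣAE = 27900·108000/117100000 = 25.72 MPa.

25.7 MPa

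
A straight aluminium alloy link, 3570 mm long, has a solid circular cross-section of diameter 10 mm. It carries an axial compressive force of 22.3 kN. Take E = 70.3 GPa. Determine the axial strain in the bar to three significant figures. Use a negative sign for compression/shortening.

-0.00404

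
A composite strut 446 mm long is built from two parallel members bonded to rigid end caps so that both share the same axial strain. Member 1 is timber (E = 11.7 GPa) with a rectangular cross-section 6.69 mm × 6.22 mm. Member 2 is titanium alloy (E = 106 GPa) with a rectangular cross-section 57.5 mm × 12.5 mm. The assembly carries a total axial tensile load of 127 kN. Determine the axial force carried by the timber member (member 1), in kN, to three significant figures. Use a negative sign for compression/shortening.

A_1 = 41.61 mm².
A_2 = 718.8 mm².
Equal strain + equilibrium ⇒ each member carries load in proportion to AE: A₁E₁ = 486900 N, A₂E₂ = 76190000 N, ΣAE = 76670000 N.
F₁ = P·A₁E₁/ΣAE = 127000·486900/76670000 = 806.4 N.

0.806 kN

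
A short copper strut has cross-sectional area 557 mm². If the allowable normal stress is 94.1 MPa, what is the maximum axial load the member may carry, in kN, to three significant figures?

52.4 kN

P_max = σ_allow · A = 94.1 · 557 = 52410 N = 52.41 kN.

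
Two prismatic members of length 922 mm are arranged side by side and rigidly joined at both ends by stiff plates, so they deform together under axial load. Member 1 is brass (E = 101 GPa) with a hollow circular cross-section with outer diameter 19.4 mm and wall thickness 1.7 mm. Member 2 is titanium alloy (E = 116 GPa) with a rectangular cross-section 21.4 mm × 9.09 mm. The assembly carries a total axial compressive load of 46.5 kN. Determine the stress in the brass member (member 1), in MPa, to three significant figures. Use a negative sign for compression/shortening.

-146 MPa

A_1 = 94.53 mm².
A_2 = 194.5 mm².
Equal strain + equilibrium ⇒ each member carries load in proportion to AE: A₁E₁ = 9548000 N, A₂E₂ = 22570000 N, ΣAE = 32110000 N.
σ₁ = P·E₁/ΣAE = -46500·101000/32110000 = -146.3 MPa.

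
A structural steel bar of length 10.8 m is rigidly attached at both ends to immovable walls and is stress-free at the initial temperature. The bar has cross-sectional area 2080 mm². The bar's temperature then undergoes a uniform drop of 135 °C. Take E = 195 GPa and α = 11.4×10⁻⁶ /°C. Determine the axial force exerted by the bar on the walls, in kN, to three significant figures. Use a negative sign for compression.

624 kN

Free thermal expansion αLΔT = 11.4e-6 · 10800 · -135 = -16.62 mm.
The walls impose strain ε = −(-16.62)/10800 = 1.5390e-03; σ = Eε = 195000 · 1.5390e-03 = 300.1 MPa.
Wall reaction R = σ·A = 300.1·2080 = 624200 N = 624.2 kN.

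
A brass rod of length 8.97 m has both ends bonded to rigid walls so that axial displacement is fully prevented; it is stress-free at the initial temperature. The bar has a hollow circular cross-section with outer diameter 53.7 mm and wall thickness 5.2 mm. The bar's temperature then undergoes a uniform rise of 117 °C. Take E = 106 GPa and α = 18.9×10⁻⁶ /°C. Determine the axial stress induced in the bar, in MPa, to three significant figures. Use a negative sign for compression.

Free thermal expansion αLΔT = 18.9e-6 · 8970 · 117 = 19.84 mm.
The walls impose strain ε = −(19.84)/8970 = -2.2113e-03; σ = Eε = 106000 · -2.2113e-03 = -234.4 MPa.

-234 MPa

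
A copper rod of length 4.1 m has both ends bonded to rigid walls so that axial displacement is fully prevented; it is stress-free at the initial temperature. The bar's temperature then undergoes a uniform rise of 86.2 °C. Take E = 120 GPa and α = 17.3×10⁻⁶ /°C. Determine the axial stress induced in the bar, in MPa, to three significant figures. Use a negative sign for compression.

Free thermal expansion αLΔT = 17.3e-6 · 4100 · 86.2 = 6.114 mm.
The walls impose strain ε = −(6.114)/4100 = -1.4913e-03; σ = Eε = 120000 · -1.4913e-03 = -179 MPa.

-179 MPa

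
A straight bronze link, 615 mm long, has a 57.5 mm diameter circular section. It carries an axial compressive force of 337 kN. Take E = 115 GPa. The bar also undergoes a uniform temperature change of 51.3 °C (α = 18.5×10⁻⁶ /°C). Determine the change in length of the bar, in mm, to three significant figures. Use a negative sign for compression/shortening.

A = 2597 mm².
δ_mech = NL/(AE) = -337000·615/(2597·115000) = -0.694 mm.
δ_thermal = αLΔT = 18.5e-6·615·51.3 = 0.5837 mm.
δ = δ_mech + δ_thermal = -0.1104 mm.

-0.110 mm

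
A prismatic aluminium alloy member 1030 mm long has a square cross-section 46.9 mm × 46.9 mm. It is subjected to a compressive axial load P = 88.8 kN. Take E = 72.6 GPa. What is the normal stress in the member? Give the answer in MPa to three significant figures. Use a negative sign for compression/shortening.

A = 2200 mm².
σ = N/A = -88800/2200 = -40.37 MPa.

-40.4 MPa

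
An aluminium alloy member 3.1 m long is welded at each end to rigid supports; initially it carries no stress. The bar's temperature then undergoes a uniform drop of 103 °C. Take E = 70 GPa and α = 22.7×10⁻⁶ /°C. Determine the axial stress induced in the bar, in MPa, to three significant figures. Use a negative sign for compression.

164 MPa

Free thermal expansion αLΔT = 22.7e-6 · 3100 · -103 = -7.248 mm.
The walls impose strain ε = −(-7.248)/3100 = 2.3381e-03; σ = Eε = 70000 · 2.3381e-03 = 163.7 MPa.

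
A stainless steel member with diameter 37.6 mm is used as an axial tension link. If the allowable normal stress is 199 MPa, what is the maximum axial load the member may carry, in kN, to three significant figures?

A = 1110 mm².
P_max = σ_allow · A = 199 · 1110 = 221000 N = 221 kN.

221 kN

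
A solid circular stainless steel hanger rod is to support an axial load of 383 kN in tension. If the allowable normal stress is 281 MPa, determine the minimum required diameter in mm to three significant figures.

41.7 mm

Required area A ≥ P/σ_allow = 383000/281 = 1363 mm².
For a solid circular section, d ≥ √(4A/π) = 41.66 mm.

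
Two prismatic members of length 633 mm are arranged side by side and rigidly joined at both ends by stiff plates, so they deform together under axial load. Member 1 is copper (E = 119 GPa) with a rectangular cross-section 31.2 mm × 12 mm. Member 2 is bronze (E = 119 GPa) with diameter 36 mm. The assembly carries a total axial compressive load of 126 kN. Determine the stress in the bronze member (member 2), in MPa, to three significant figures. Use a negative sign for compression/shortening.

-90.5 MPa

A_1 = 374.4 mm².
A_2 = 1018 mm².
Equal strain + equilibrium ⇒ each member carries load in proportion to AE: A₁E₁ = 44550000 N, A₂E₂ = 121100000 N, ΣAE = 165700000 N.
σ₂ = P·E₂/ΣAE = -126000·119000/165700000 = -90.5 MPa.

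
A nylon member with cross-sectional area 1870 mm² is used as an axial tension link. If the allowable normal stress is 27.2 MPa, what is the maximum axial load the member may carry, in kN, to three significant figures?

P_max = σ_allow · A = 27.2 · 1870 = 50860 N = 50.86 kN.

50.9 kN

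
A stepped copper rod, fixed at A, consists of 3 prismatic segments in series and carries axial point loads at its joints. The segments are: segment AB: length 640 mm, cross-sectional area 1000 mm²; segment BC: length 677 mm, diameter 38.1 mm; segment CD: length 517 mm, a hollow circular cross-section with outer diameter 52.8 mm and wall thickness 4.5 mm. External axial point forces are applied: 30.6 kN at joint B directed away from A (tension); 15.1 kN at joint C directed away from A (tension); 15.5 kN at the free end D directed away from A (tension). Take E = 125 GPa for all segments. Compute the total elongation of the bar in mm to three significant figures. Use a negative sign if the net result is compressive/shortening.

Internal axial forces (sectioning from the free end, tension +): N_CD = 15.5 kN, N_BC = 30.6 kN, N_AB = 61.2 kN.
A_BC = 1140 mm².
A_CD = 682.8 mm².
δ_AB = 61200·640/(1000·125000) = 0.3133 mm
δ_BC = 30600·677/(1140·125000) = 0.1454 mm
δ_CD = 15500·517/(682.8·125000) = 0.09389 mm
δ = Σδ_i = 0.5526 mm.

0.553 mm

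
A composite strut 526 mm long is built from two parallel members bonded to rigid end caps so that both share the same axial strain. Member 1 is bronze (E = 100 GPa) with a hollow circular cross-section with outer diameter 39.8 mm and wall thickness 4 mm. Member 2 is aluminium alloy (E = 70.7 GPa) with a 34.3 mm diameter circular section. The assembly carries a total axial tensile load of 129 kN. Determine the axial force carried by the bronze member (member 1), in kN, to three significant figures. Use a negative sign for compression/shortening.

A_1 = 449.9 mm².
A_2 = 924 mm².
Equal strain + equilibrium ⇒ each member carries load in proportion to AE: A₁E₁ = 44990000 N, A₂E₂ = 65330000 N, ΣAE = 110300000 N.
F₁ = P·A₁E₁/ΣAE = 129000·44990000/110300000 = 52610 N.

52.6 kN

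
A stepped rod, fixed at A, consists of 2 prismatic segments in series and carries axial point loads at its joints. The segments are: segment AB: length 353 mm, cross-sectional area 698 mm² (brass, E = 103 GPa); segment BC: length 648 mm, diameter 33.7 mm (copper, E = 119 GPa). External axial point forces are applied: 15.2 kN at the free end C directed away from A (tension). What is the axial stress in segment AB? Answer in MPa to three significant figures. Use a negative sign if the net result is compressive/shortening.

Internal axial forces (sectioning from the free end, tension +): N_BC = 15.2 kN, N_AB = 15.2 kN.
σ_AB = N_AB/A_AB = 15200/698 = 21.78 MPa.

21.8 MPa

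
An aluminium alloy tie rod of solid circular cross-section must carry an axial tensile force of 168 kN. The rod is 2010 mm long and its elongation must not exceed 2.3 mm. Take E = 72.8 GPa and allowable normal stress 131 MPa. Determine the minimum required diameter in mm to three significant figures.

50.7 mm

Required area A ≥ P/σ_allow = 168000/131 = 1282 mm².
For a solid circular section, d ≥ √(4A/π) = 40.41 mm.
Elongation limit: A ≥ PL/(Eδ_allow) = 168000·2010/(72800·2.3) = 2017 mm² ⇒ d ≥ 50.67 mm.
The elongation limit governs.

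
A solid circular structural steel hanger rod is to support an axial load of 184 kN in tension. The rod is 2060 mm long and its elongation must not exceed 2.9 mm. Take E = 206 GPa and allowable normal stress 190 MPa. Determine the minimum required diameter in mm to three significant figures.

35.1 mm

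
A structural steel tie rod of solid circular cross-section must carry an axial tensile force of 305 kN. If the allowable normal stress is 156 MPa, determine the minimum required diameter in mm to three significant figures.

Required area A ≥ P/σ_allow = 305000/156 = 1955 mm².
For a solid circular section, d ≥ √(4A/π) = 49.89 mm.

49.9 mm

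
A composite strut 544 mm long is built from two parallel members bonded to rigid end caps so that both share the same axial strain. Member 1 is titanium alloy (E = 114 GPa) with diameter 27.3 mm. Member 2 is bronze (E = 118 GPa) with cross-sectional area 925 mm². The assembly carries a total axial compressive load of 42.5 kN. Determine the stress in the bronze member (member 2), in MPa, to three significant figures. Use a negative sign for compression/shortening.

-28.5 MPa

A_1 = 585.3 mm².
Equal strain + equilibrium ⇒ each member carries load in proportion to AE: A₁E₁ = 66730000 N, A₂E₂ = 109200000 N, ΣAE = 175900000 N.
σ₂ = P·E₂/ΣAE = -42500·118000/175900000 = -28.51 MPa.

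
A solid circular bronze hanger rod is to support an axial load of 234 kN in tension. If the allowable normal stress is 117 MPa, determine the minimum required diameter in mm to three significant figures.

Required area A ≥ P/σ_allow = 234000/117 = 2000 mm².
For a solid circular section, d ≥ √(4A/π) = 50.46 mm.

50.5 mm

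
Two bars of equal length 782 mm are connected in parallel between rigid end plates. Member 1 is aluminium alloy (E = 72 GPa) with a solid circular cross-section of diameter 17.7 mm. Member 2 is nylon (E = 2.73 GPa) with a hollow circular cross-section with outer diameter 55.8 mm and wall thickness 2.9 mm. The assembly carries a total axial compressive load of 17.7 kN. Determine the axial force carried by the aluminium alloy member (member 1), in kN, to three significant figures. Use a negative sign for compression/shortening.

-16.5 kN

A_1 = 246.1 mm².
A_2 = 482 mm².
Equal strain + equilibrium ⇒ each member carries load in proportion to AE: A₁E₁ = 17720000 N, A₂E₂ = 1316000 N, ΣAE = 19030000 N.
F₁ = P·A₁E₁/ΣAE = -17700·17720000/19030000 = -16480 N.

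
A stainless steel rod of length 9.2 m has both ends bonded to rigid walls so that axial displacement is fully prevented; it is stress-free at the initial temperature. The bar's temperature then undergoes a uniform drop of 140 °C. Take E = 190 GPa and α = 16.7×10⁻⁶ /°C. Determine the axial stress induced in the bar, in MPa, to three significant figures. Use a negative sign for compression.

444 MPa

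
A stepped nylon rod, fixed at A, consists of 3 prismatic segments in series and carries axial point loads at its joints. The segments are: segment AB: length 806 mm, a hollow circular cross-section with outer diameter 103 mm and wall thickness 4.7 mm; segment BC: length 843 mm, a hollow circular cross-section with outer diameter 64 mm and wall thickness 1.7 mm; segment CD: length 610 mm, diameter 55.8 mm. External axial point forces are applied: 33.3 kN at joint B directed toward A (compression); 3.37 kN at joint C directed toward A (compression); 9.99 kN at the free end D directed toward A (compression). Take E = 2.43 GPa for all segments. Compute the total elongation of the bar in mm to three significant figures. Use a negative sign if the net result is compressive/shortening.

-25.6 mm

Internal axial forces (sectioning from the free end, tension +): N_CD = -9.99 kN, N_BC = -13.36 kN, N_AB = -46.66 kN.
A_AB = 1451 mm².
A_BC = 332.7 mm².
A_CD = 2445 mm².
δ_AB = -46660·806/(1451·2430) = -10.66 mm
δ_BC = -13360·843/(332.7·2430) = -13.93 mm
δ_CD = -9990·610/(2445·2430) = -1.025 mm
δ = Σδ_i = -25.62 mm.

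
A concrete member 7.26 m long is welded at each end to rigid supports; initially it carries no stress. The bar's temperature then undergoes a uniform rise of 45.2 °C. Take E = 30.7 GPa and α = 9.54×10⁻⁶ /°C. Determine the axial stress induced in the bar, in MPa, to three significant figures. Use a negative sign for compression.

Free thermal expansion αLΔT = 9.54e-6 · 7260 · 45.2 = 3.131 mm.
The walls impose strain ε = −(3.131)/7260 = -4.3121e-04; σ = Eε = 30700 · -4.3121e-04 = -13.24 MPa.

-13.2 MPa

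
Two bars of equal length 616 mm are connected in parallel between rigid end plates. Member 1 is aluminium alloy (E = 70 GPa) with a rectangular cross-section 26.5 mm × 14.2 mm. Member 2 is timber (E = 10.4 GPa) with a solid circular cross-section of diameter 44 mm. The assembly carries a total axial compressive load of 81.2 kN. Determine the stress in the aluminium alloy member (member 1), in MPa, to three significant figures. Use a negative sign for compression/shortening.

A_1 = 376.3 mm².
A_2 = 1521 mm².
Equal strain + equilibrium ⇒ each member carries load in proportion to AE: A₁E₁ = 26340000 N, A₂E₂ = 15810000 N, ΣAE = 42150000 N.
σ₁ = P·E₁/ΣAE = -81200·70000/42150000 = -134.8 MPa.

-135 MPa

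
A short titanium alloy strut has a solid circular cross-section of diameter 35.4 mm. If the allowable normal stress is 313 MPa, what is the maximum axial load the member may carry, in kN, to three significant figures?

A = 984.2 mm².
P_max = σ_allow · A = 313 · 984.2 = 308100 N = 308.1 kN.

308 kN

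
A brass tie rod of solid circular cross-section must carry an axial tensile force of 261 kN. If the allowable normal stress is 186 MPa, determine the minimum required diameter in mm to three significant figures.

42.3 mm

Required area A ≥ P/σ_allow = 261000/186 = 1403 mm².
For a solid circular section, d ≥ √(4A/π) = 42.27 mm.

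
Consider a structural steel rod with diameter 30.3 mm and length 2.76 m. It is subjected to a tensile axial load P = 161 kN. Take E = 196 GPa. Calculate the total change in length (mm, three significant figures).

A = 721.1 mm².
δ_mech = NL/(AE) = 161000·2760/(721.1·196000) = 3.144 mm.

3.14 mm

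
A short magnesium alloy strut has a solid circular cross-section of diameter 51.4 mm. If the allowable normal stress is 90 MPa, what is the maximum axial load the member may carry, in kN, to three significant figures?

A = 2075 mm².
P_max = σ_allow · A = 90 · 2075 = 186700 N = 186.7 kN.

187 kN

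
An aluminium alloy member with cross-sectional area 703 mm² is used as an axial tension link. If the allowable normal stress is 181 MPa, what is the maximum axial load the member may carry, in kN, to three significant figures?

P_max = σ_allow · A = 181 · 703 = 127200 N = 127.2 kN.

127 kN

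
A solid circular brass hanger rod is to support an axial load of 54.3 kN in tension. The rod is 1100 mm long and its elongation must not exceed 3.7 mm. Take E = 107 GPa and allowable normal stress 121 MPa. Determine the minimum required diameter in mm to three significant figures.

23.9 mm

Required area A ≥ P/σ_allow = 54300/121 = 448.8 mm².
For a solid circular section, d ≥ √(4A/π) = 23.9 mm.
Elongation limit: A ≥ PL/(Eδ_allow) = 54300·1100/(107000·3.7) = 150.9 mm² ⇒ d ≥ 13.86 mm.
The stress limit governs.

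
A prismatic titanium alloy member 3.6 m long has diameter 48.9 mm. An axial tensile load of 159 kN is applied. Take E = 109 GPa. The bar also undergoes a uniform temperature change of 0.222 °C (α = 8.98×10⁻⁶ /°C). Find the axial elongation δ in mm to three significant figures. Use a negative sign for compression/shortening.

A = 1878 mm².
δ_mech = NL/(AE) = 159000·3600/(1878·109000) = 2.796 mm.
δ_thermal = αLΔT = 8.98e-6·3600·0.222 = 0.007177 mm.
δ = δ_mech + δ_thermal = 2.803 mm.

2.80 mm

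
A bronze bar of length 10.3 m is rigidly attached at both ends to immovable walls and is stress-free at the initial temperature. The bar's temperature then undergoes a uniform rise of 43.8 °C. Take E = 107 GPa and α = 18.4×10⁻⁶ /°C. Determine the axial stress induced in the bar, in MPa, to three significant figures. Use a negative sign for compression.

-86.2 MPa

Free thermal expansion αLΔT = 18.4e-6 · 10300 · 43.8 = 8.301 mm.
The walls impose strain ε = −(8.301)/10300 = -8.0592e-04; σ = Eε = 107000 · -8.0592e-04 = -86.23 MPa.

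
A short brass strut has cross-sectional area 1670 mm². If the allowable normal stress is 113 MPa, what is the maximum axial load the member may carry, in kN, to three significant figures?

P_max = σ_allow · A = 113 · 1670 = 188700 N = 188.7 kN.

189 kN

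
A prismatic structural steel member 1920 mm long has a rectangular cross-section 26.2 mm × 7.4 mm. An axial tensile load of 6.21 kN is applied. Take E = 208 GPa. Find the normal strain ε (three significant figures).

1.54e-04

A = 193.9 mm².
σ = N/A = 32.03 MPa; ε = σ/E = 32.03/208000 = 1.540e-04.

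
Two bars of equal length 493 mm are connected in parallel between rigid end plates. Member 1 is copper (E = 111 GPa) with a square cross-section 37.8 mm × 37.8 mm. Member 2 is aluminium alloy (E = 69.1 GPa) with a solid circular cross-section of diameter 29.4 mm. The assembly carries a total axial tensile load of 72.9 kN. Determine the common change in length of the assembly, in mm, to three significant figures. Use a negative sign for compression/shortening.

A_1 = 1429 mm².
A_2 = 678.9 mm².
Equal strain + equilibrium ⇒ each member carries load in proportion to AE: A₁E₁ = 158600000 N, A₂E₂ = 46910000 N, ΣAE = 205500000 N.
δ = PL/ΣAE = 72900·493/205500000 = 0.1749 mm.

0.175 mm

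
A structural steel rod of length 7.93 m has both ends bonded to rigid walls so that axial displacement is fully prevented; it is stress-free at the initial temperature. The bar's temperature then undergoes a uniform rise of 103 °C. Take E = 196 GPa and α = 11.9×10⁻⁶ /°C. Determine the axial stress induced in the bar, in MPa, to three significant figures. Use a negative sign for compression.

Free thermal expansion αLΔT = 11.9e-6 · 7930 · 103 = 9.72 mm.
The walls impose strain ε = −(9.72)/7930 = -1.2257e-03; σ = Eε = 196000 · -1.2257e-03 = -240.2 MPa.

-240 MPa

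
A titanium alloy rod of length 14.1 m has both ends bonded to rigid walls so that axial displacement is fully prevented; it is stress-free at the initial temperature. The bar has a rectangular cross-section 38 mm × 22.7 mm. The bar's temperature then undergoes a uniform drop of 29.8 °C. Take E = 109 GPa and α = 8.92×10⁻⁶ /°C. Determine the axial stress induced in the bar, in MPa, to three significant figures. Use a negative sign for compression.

29.0 MPa

Free thermal expansion αLΔT = 8.92e-6 · 14100 · -29.8 = -3.748 mm.
The walls impose strain ε = −(-3.748)/14100 = 2.6582e-04; σ = Eε = 109000 · 2.6582e-04 = 28.97 MPa.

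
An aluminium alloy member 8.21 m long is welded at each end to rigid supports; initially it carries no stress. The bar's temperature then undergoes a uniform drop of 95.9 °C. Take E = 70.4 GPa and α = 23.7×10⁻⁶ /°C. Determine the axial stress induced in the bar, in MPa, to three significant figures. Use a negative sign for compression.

Free thermal expansion αLΔT = 23.7e-6 · 8210 · -95.9 = -18.66 mm.
The walls impose strain ε = −(-18.66)/8210 = 2.2728e-03; σ = Eε = 70400 · 2.2728e-03 = 160 MPa.

160 MPa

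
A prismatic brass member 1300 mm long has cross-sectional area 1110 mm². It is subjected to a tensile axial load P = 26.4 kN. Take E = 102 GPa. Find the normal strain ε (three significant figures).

2.33e-04

σ = N/A = 23.78 MPa; ε = σ/E = 23.78/102000 = 2.332e-04.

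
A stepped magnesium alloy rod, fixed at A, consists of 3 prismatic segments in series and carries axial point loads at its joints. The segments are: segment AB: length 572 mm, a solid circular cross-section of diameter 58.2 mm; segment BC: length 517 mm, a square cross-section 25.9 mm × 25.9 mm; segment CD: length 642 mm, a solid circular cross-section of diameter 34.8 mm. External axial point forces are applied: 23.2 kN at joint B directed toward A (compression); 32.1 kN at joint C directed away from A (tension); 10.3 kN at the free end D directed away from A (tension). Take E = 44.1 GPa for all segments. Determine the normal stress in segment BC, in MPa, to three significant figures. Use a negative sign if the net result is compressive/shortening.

63.2 MPa

Internal axial forces (sectioning from the free end, tension +): N_CD = 10.3 kN, N_BC = 42.4 kN, N_AB = 19.2 kN.
A_BC = 670.8 mm².
σ_BC = N_BC/A_BC = 42400/670.8 = 63.21 MPa.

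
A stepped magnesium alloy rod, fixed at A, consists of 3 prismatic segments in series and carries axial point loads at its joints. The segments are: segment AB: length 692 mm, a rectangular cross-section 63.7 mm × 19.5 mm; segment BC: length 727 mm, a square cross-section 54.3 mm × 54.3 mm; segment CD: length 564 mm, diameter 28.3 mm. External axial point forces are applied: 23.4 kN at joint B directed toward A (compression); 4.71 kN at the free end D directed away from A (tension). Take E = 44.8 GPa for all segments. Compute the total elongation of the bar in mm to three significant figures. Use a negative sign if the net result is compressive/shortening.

-0.112 mm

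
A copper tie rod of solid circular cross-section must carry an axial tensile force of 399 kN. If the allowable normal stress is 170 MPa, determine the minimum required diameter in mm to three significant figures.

54.7 mm

Required area A ≥ P/σ_allow = 399000/170 = 2347 mm².
For a solid circular section, d ≥ √(4A/π) = 54.67 mm.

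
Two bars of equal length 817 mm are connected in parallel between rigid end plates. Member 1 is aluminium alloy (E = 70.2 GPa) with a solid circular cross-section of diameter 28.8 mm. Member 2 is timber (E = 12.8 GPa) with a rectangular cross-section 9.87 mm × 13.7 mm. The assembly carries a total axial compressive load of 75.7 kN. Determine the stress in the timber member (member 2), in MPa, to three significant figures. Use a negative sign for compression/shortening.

A_1 = 651.4 mm².
A_2 = 135.2 mm².
Equal strain + equilibrium ⇒ each member carries load in proportion to AE: A₁E₁ = 45730000 N, A₂E₂ = 1731000 N, ΣAE = 47460000 N.
σ₂ = P·E₂/ΣAE = -75700·12800/47460000 = -20.42 MPa.

-20.4 MPa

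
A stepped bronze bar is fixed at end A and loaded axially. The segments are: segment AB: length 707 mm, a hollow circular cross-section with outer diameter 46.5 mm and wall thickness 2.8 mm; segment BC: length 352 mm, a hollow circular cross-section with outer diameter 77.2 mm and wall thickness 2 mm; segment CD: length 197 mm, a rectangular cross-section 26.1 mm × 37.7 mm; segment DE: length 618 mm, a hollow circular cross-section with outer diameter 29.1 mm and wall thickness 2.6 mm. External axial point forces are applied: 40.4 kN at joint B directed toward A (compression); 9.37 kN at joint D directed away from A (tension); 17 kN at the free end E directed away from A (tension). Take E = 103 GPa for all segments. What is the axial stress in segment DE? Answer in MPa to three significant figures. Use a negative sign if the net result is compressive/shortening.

78.5 MPa

Internal axial forces (sectioning from the free end, tension +): N_DE = 17 kN, N_CD = 26.37 kN, N_BC = 26.37 kN, N_AB = -14.03 kN.
A_DE = 216.5 mm².
σ_DE = N_DE/A_DE = 17000/216.5 = 78.54 MPa.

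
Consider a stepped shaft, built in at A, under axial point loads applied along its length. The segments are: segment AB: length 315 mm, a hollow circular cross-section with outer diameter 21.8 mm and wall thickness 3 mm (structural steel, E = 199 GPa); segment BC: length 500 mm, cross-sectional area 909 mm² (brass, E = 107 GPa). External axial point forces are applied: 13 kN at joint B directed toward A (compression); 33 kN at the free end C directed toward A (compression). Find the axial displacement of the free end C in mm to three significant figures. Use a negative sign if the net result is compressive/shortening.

-0.581 mm

Internal axial forces (sectioning from the free end, tension +): N_BC = -33 kN, N_AB = -46 kN.
A_AB = 177.2 mm².
δ_AB = -46000·315/(177.2·199000) = -0.4109 mm
δ_BC = -33000·500/(909·107000) = -0.1696 mm
δ = Σδ_i = -0.5806 mm.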